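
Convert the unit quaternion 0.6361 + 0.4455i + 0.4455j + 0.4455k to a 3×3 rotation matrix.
[[0.2061, -0.1698, 0.9637], [0.9637, 0.2061, -0.1698], [-0.1698, 0.9637, 0.2061]]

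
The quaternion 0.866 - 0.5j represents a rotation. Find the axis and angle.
axis = (0, -1, 0), θ = π/3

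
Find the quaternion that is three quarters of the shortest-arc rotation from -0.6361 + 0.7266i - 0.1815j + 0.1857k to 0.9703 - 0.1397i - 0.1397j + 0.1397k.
-0.9458 + 0.3139i + 0.0597j - 0.0585k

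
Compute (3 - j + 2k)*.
3 + j - 2k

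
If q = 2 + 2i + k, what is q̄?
2 - 2i - k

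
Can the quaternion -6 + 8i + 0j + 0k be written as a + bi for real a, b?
Yes. The quaternion -6 + 8i has j- and k-coefficients y = z = 0, so it lies in the complex subalgebra spanned by 1 and i.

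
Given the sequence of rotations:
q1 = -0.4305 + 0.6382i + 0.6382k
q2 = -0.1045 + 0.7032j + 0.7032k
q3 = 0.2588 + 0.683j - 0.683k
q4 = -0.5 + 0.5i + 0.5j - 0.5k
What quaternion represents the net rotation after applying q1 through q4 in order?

q2 · q1 = -0.4038 + 0.3821i + 0.1461j - 0.8182k
q3 · q2 · q1 = -0.7631 - 0.3602i - 0.499j - 0.1969k
q4 · q3 · q2 · q1 = 0.7127 - 0.5494i + 0.1465j + 0.4106k
0.7127 - 0.5494i + 0.1465j + 0.4106k


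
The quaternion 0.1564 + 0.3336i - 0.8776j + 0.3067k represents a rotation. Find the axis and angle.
axis = (0.3378, -0.8885, 0.3105), θ = 162°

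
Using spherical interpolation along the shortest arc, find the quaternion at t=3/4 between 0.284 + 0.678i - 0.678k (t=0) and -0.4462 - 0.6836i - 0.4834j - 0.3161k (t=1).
0.4634 + 0.7865i + 0.4051j + 0.0512k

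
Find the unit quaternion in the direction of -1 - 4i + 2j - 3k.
-0.1826 - 0.7303i + 0.3651j - 0.5477k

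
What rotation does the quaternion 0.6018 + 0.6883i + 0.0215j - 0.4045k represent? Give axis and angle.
axis = (0.8618, 0.0269, -0.5065), θ = 106°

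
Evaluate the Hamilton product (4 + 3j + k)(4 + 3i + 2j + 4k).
6 + 22i + 23j + 11k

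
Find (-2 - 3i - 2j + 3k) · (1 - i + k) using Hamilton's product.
-8 - 3i - 2j - k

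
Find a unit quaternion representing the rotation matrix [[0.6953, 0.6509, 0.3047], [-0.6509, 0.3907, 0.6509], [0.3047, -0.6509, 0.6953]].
0.8339 - 0.3903i - 0.3903k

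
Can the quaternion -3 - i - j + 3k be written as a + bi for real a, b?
No. The quaternion -3 - i - j + 3k has j-coefficient y = -1 and k-coefficient z = 3, not both zero, so it does not lie in the complex subalgebra spanned by 1 and i.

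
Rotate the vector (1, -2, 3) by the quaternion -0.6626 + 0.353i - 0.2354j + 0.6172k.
(1.067, -0.43, 3.56)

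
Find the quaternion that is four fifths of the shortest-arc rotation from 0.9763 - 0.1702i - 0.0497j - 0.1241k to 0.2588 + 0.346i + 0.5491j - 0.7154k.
0.4943 + 0.2648i + 0.4793j - 0.6752k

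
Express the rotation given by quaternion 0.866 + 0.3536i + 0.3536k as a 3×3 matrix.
[[0.7499, -0.6124, 0.2501], [0.6124, 0.4999, -0.6124], [0.2501, 0.6124, 0.7499]]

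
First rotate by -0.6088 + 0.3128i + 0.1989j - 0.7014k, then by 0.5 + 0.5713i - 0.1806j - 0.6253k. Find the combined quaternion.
-0.8858 + 0.0596i + 0.4145j + 0.2001k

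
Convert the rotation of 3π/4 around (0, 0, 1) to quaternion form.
0.3827 + 0.9239k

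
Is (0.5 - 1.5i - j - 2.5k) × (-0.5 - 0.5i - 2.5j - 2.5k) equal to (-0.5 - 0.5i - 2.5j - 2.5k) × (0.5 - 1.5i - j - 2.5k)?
No: pq = -9.75 - 3.25i - 3.25j + 3.25k ≠ -9.75 + 4.25i + 1.75j - 3.25k = qp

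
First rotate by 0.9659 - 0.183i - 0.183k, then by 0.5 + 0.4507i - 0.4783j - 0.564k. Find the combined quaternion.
0.4622 + 0.4314i - 0.2763j - 0.7238k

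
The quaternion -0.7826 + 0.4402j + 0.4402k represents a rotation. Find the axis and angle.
axis = (0, √2/2, √2/2), θ = 283°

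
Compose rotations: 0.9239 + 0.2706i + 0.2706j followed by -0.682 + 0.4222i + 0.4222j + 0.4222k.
-0.8586 + 0.0913i + 0.3198j + 0.3901k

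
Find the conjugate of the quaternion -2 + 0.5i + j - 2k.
-2 - 0.5i - j + 2k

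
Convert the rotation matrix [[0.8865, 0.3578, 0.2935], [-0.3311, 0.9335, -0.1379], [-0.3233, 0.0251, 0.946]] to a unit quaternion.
0.9703 + 0.042i + 0.1589j - 0.1775k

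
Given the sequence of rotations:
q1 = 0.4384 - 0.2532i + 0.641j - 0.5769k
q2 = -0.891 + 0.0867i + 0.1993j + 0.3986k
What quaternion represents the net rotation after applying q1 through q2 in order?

q2 · q1 = -0.2665 - 0.1069i - 0.5347j + 0.7948k
-0.2665 - 0.1069i - 0.5347j + 0.7948k


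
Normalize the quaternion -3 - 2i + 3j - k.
-0.6255 - 0.417i + 0.6255j - 0.2085k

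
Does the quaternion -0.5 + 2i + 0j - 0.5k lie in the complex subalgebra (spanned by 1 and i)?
No. The quaternion -0.5 + 2i - 0.5k has j-coefficient y = 0 and k-coefficient z = -0.5, not both zero, so it does not lie in the complex subalgebra spanned by 1 and i.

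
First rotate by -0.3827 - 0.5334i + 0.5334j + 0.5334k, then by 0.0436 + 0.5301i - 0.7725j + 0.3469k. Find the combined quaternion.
0.4931 - 0.8232i - 0.1489j - 0.2388k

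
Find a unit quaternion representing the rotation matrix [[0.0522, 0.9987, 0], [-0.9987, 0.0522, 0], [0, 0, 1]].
0.7253 - 0.6884k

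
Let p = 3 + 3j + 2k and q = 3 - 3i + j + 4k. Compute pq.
-2 + i + 6j + 27k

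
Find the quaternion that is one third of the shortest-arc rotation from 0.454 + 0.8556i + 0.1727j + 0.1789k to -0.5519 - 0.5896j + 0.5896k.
0.6042 + 0.681i + 0.3969j - 0.117k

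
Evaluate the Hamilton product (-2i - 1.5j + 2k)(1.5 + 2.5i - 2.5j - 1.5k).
4.25 + 4.25i - 0.25j + 11.75k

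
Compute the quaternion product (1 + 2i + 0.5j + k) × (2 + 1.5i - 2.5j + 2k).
-1.75 + 9i - 4j - 1.75k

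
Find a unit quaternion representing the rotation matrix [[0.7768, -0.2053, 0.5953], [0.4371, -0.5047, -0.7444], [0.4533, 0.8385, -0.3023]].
0.4924 + 0.8037i + 0.0721j + 0.3262k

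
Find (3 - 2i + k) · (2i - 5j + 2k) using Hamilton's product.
2 + 11i - 9j + 16k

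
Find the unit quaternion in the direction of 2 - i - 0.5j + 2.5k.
0.5898 - 0.2949i - 0.1474j + 0.7372k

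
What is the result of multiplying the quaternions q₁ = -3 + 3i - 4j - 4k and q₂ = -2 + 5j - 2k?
18 + 22i - j + 29k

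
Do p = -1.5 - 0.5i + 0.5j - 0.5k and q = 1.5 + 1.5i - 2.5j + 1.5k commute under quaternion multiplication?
No: pq = 0.5 - 3.5i + 4.5j - 2.5k ≠ 0.5 - 2.5i + 4.5j - 3.5k = qp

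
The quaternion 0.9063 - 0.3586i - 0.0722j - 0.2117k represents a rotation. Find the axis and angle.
axis = (-0.8485, -0.1708, -0.5009), θ = 50°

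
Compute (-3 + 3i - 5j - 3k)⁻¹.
-0.0577 - 0.0577i + 0.0962j + 0.0577k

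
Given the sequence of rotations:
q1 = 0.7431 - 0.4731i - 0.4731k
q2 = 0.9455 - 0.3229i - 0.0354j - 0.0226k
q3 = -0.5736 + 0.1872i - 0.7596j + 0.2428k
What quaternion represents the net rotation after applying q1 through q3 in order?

q2 · q1 = 0.5391 - 0.6705i - 0.1684j - 0.4809k
q3 · q2 · q1 = -0.1949 + 0.8917i - 0.3857j - 0.1341k
-0.1949 + 0.8917i - 0.3857j - 0.1341k


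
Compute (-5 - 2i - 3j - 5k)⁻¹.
-0.0794 + 0.0317i + 0.0476j + 0.0794k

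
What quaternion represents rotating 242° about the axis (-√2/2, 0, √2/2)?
-0.515 - 0.6061i + 0.6061k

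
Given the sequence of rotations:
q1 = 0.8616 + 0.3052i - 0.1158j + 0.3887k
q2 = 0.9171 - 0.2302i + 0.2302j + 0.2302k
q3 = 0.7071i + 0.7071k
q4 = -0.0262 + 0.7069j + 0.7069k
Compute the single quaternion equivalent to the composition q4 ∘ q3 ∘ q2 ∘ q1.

q2 · q1 = 0.7976 + 0.1977i + 0.2519j + 0.5112k
q3 · q2 · q1 = -0.5013 + 0.3859i - 0.2217j + 0.7421k
q4 · q3 · q2 · q1 = -0.3547 + 0.6712i - 0.0758j - 0.6466k
-0.3547 + 0.6712i - 0.0758j - 0.6466k


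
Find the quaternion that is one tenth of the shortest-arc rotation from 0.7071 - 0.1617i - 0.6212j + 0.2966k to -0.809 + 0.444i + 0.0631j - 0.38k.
0.732 - 0.1952i - 0.5736j + 0.3114k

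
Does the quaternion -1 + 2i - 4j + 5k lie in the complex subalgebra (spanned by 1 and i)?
No. The quaternion -1 + 2i - 4j + 5k has j-coefficient y = -4 and k-coefficient z = 5, not both zero, so it does not lie in the complex subalgebra spanned by 1 and i.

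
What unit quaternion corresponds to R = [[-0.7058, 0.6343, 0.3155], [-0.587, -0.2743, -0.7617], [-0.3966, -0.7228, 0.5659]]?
-0.3827 - 0.0254i - 0.4652j + 0.7978k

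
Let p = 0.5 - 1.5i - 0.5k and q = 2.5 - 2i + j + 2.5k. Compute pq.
-0.5 - 4.25i + 5.25j - 1.5k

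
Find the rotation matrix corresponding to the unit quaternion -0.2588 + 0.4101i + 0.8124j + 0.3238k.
[[-0.5297, 0.8339, -0.1549], [0.4987, 0.4539, 0.7384], [0.6861, 0.3138, -0.6564]]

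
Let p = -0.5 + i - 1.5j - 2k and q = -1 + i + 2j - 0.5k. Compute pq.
1.5 + 3.25i - j + 5.75k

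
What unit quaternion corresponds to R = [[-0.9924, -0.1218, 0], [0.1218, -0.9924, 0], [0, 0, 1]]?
0.061 + 0.9981k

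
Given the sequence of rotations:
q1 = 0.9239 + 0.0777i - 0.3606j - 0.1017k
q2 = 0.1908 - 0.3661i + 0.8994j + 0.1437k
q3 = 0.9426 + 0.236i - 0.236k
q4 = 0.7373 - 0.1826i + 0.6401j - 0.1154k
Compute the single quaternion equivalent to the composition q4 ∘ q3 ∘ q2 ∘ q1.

q2 · q1 = 0.5437 - 0.3631i + 0.7361j + 0.1755k
q3 · q2 · q1 = 0.6396 - 0.0402i + 0.7381j + 0.2108k
q4 · q3 · q2 · q1 = 0.0161 + 0.0737i + 0.9967j - 0.0274k
0.0161 + 0.0737i + 0.9967j - 0.0274k


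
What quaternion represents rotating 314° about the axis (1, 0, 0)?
-0.9205 + 0.3907i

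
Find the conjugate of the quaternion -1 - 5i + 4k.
-1 + 5i - 4k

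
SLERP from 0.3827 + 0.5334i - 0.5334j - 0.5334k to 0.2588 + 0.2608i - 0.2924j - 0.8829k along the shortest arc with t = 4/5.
0.2906 + 0.3237i - 0.3494j - 0.8299k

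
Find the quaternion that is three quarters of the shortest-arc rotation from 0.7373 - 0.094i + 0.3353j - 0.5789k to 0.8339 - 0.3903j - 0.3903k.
0.8581 - 0.0259i - 0.2141j - 0.4661k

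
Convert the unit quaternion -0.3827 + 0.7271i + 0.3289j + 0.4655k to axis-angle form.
axis = (0.787, 0.356, 0.5039), θ = 5π/4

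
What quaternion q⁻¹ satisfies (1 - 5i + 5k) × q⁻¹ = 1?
0.0196 + 0.098i - 0.098k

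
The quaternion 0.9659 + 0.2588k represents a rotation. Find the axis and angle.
axis = (0, 0, 1), θ = π/6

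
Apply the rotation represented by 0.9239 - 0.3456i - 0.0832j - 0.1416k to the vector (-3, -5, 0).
(-4.434, -2.993, 2.32)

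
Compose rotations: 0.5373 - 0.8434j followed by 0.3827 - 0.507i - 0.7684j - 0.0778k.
-0.4424 - 0.338i - 0.7356j + 0.3858k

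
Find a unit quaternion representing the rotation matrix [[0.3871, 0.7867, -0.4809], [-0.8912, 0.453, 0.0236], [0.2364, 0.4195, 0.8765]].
0.8241 + 0.1201i - 0.2176j - 0.509k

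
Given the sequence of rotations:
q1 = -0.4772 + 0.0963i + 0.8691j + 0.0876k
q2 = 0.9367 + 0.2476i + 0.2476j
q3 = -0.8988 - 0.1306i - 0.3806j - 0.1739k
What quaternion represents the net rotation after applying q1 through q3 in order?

q2 · q1 = -0.686 - 0.0063i + 0.6742j + 0.2734k
q3 · q2 · q1 = 0.9199 + 0.1084i - 0.3081j - 0.2169k
0.9199 + 0.1084i - 0.3081j - 0.2169k


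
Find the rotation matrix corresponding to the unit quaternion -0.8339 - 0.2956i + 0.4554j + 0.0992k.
[[0.5655, -0.1038, -0.8182], [-0.4347, 0.8056, -0.4027], [0.7009, 0.5834, 0.4105]]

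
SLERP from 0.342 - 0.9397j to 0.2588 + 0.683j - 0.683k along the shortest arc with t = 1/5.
0.2302 - 0.9598j + 0.1604k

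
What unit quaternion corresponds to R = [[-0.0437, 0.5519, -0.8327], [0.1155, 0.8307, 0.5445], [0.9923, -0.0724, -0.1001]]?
0.6494 - 0.2375i - 0.7026j - 0.168k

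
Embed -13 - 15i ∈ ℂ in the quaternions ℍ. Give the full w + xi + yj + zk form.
-13 - 15i + 0j + 0k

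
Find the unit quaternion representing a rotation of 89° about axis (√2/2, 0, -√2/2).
0.7133 + 0.4956i - 0.4956k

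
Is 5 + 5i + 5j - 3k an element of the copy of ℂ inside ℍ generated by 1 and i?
No. The quaternion 5 + 5i + 5j - 3k has j-coefficient y = 5 and k-coefficient z = -3, not both zero, so it does not lie in the complex subalgebra spanned by 1 and i.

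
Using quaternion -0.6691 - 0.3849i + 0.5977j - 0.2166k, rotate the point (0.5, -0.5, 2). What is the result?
(-0.795, -1.938, 0.334)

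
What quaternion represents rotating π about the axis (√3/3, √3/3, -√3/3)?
0.5774i + 0.5774j - 0.5774k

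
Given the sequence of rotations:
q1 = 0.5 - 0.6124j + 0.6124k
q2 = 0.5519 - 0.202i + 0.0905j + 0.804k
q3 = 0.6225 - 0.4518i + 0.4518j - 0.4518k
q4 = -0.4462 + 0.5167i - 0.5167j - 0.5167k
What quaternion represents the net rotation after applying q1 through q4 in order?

q2 · q1 = -0.161 + 0.4468i - 0.169j + 0.8637k
q3 · q2 · q1 = 0.5682 + 0.6647i + 0.0104j + 0.4849k
q4 · q3 · q2 · q1 = -0.3411 - 0.2482i - 0.8922j - 0.1611k
-0.3411 - 0.2482i - 0.8922j - 0.1611k


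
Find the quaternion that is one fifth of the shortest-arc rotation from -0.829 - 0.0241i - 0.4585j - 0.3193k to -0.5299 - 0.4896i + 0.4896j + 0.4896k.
-0.9317 - 0.1676i - 0.2834j - 0.1533k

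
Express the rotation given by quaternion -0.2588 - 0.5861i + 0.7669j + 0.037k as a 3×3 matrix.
[[-0.179, -0.8798, -0.4403], [-0.9181, 0.3102, -0.2466], [0.3536, 0.3601, -0.8633]]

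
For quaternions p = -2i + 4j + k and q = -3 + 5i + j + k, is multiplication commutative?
No: pq = 5 + 9i - 5j - 25k ≠ 5 + 3i - 19j + 19k = qp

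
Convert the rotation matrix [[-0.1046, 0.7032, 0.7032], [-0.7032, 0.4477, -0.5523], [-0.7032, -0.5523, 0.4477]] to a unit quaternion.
0.6691 + 0.5255j - 0.5255k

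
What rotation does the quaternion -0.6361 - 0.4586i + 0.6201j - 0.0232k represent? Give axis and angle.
axis = (-0.5943, 0.8036, -0.0301), θ = 259°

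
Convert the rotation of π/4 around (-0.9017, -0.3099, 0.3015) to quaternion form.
0.9239 - 0.3451i - 0.1186j + 0.1154k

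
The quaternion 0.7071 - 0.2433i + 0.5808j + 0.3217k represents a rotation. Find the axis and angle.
axis = (-0.3441, 0.8214, 0.4549), θ = π/2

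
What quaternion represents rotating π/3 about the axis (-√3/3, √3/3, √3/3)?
0.866 - 0.2887i + 0.2887j + 0.2887k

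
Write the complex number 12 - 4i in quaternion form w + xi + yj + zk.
12 - 4i + 0j + 0k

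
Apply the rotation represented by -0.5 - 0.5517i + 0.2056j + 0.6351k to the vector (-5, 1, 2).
(-1.948, 3.313, 3.902)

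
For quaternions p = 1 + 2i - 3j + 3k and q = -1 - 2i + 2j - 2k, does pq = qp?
No: pq = 15 - 4i + 3j - 7k ≠ 15 - 4i + 7j - 3k = qp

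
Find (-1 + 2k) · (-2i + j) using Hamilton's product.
-5j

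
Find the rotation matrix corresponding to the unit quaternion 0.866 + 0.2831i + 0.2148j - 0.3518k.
[[0.6602, 0.7309, 0.1728], [-0.4877, 0.5922, -0.6415], [-0.5712, 0.3392, 0.7474]]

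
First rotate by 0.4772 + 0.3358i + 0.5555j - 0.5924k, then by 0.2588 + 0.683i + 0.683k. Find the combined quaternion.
0.2988 + 0.0334i + 0.7777j + 0.552k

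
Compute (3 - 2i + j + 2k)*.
3 + 2i - j - 2k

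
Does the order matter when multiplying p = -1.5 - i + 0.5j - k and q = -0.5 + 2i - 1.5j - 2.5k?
Yes: pq = 1 - 5.25i - 2.5j + 4.75k ≠ 1 + 0.25i + 6.5j + 3.75k = qp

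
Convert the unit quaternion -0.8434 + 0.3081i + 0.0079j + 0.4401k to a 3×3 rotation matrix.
[[0.6125, 0.7472, 0.2579], [-0.7375, 0.4228, 0.5267], [0.2845, -0.5127, 0.81]]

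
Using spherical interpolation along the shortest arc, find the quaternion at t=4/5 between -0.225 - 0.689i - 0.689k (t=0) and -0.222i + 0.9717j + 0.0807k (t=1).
-0.0657 - 0.4072i + 0.9022j - 0.1261k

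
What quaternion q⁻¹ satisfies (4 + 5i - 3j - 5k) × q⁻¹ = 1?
0.0533 - 0.0667i + 0.04j + 0.0667k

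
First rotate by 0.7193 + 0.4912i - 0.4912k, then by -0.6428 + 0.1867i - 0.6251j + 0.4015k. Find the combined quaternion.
-0.3569 + 0.1256i - 0.1607j + 0.9116k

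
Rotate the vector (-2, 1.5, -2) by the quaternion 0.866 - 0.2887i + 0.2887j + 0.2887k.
(-3, -1, -0.5)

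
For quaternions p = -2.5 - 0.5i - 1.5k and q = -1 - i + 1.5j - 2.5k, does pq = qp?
No: pq = -1.75 + 5.25i - 3.5j + 7k ≠ -1.75 + 0.75i - 4j + 8.5k = qp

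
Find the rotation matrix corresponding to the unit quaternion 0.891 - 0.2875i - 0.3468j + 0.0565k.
[[0.7531, 0.0987, -0.6505], [0.3001, 0.8283, 0.4731], [0.5855, -0.5515, 0.5941]]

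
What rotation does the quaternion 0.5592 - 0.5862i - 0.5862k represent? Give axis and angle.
axis = (-√2/2, 0, -√2/2), θ = 112°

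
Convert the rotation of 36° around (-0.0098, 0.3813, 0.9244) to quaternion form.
0.9511 - 0.003i + 0.1178j + 0.2857k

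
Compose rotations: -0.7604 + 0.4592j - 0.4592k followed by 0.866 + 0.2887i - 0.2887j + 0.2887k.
-0.3934 - 0.2195i + 0.7498j - 0.4846k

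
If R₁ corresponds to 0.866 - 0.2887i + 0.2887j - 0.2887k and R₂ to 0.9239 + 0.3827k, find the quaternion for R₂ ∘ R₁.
0.9106 - 0.3772i + 0.1562j + 0.0647k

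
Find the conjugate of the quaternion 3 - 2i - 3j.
3 + 2i + 3j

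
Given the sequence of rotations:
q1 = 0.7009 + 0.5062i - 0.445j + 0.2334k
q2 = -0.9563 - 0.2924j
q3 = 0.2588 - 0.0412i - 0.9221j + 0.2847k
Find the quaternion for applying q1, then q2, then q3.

q2 · q1 = -0.8004 - 0.5523i + 0.2206j - 0.0752k
q3 · q2 · q1 = -0.0051 - 0.1034i + 0.6348j - 0.7657k
-0.0051 - 0.1034i + 0.6348j - 0.7657k


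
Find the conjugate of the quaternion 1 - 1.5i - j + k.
1 + 1.5i + j - k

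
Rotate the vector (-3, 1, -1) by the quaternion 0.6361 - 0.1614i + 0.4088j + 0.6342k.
(-0.838, -2.605, 1.874)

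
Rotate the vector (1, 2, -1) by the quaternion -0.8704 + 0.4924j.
(1.372, 2, 0.342)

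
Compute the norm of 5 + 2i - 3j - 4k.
√54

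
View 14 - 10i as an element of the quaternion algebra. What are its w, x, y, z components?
14 - 10i + 0j + 0k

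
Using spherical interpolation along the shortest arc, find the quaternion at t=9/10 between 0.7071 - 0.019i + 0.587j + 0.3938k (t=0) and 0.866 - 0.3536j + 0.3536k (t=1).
0.8897 - 0.0023i - 0.2595j + 0.3757k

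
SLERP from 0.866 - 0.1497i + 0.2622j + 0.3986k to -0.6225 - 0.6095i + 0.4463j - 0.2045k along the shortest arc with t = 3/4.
0.7861 + 0.4603i - 0.2897j + 0.2936k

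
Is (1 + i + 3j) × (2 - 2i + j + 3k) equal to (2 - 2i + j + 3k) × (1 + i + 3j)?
No: pq = 1 + 9i + 4j + 10k ≠ 1 - 9i + 10j - 4k = qp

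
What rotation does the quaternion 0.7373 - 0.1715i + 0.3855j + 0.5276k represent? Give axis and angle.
axis = (-0.2539, 0.5706, 0.781), θ = 85°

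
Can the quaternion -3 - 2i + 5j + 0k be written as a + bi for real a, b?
No. The quaternion -3 - 2i + 5j has j-coefficient y = 5 and k-coefficient z = 0, not both zero, so it does not lie in the complex subalgebra spanned by 1 and i.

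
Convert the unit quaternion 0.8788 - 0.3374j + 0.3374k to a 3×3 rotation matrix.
[[0.5446, -0.593, -0.593], [0.593, 0.7723, -0.2277], [0.593, -0.2277, 0.7723]]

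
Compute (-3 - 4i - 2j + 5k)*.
-3 + 4i + 2j - 5k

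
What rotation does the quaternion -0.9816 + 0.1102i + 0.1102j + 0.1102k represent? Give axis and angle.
axis = (√3/3, √3/3, √3/3), θ = 338°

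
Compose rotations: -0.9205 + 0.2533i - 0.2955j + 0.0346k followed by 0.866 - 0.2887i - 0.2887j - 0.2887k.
-0.7993 + 0.3898i - 0.0533j + 0.4542k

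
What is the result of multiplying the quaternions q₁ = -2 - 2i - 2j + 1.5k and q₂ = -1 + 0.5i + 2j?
7 - 2i - 1.25j - 4.5k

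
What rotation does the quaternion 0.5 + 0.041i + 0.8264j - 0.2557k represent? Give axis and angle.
axis = (0.0473, 0.9542, -0.2953), θ = 2π/3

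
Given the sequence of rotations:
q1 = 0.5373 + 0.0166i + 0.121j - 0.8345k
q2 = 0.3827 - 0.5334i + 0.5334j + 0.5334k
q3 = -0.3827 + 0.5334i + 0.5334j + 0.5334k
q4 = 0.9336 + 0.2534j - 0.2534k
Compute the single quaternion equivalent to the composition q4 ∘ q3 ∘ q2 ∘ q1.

q2 · q1 = 0.5951 - 0.7899i - 0.1034j - 0.1062k
q3 · q2 · q1 = 0.3054 + 0.6182i - 0.0077j + 0.7242k
q4 · q3 · q2 · q1 = 0.4706 + 0.7587i - 0.0865j + 0.4421k
0.4706 + 0.7587i - 0.0865j + 0.4421k


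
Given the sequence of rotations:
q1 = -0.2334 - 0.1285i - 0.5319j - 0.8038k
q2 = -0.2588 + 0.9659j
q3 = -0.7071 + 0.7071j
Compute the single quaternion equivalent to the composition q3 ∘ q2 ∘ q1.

q2 · q1 = 0.5742 - 0.7431i - 0.0878j + 0.3321k
q3 · q2 · q1 = -0.3439 + 0.7603i + 0.4681j + 0.2906k
-0.3439 + 0.7603i + 0.4681j + 0.2906k


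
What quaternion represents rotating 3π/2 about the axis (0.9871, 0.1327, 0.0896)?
-0.7071 + 0.698i + 0.0938j + 0.0634k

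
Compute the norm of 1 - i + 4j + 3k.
√27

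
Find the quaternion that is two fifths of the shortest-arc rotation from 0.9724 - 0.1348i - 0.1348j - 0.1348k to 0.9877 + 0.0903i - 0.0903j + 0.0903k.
0.9909 - 0.0451i - 0.1184j - 0.0451k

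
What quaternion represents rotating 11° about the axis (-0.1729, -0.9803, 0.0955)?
0.9954 - 0.0166i - 0.094j + 0.0092k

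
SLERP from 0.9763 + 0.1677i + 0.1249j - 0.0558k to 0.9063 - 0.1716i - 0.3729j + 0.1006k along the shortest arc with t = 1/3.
0.9974 + 0.0554i - 0.0456j - 0.003k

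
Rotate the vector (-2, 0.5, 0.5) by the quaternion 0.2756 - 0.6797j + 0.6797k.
(1.321, -1.173, -1.173)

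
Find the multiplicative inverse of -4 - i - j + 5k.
-0.093 + 0.0233i + 0.0233j - 0.1163k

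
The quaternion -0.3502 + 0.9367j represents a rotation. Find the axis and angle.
axis = (0, 1, 0), θ = 221°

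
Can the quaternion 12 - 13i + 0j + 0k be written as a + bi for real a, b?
Yes. The quaternion 12 - 13i has j- and k-coefficients y = z = 0, so it lies in the complex subalgebra spanned by 1 and i.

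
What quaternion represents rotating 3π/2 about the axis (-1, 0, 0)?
-0.7071 - 0.7071i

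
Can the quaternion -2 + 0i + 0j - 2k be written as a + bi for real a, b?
No. The quaternion -2 - 2k has j-coefficient y = 0 and k-coefficient z = -2, not both zero, so it does not lie in the complex subalgebra spanned by 1 and i.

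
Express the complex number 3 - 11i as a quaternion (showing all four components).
3 - 11i + 0j + 0k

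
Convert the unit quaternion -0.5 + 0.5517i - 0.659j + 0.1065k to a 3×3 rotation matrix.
[[0.1088, -0.6206, 0.7765], [-0.8336, 0.3686, 0.4113], [-0.5415, -0.6921, -0.4773]]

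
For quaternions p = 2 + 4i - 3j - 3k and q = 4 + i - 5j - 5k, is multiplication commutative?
No: pq = -26 + 18i - 5j - 39k ≠ -26 + 18i - 39j - 5k = qp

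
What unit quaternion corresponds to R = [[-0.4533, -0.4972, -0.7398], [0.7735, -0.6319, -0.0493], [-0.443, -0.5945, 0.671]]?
0.3827 - 0.3562i - 0.1939j + 0.8301k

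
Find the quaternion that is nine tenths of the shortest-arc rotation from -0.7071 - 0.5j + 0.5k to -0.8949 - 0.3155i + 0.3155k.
-0.8929 - 0.288i - 0.0538j + 0.3418k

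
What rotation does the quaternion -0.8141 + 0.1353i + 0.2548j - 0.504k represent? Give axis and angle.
axis = (0.233, 0.4388, -0.8679), θ = 289°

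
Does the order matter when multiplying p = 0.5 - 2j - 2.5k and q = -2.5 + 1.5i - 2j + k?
Yes: pq = -2.75 - 6.25i + 0.25j + 9.75k ≠ -2.75 + 7.75i + 7.75j + 3.75k = qp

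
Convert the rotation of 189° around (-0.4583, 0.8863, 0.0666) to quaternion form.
-0.0785 - 0.4569i + 0.8836j + 0.0664k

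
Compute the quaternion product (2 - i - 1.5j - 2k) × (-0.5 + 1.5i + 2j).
3.5 + 7.5i + 1.75j + 1.25k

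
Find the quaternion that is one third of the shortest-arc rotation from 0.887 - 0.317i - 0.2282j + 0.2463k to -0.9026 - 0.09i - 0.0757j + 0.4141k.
0.9716 - 0.1933i - 0.1351j + 0.0218k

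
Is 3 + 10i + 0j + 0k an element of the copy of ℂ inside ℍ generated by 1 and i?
Yes. The quaternion 3 + 10i has j- and k-coefficients y = z = 0, so it lies in the complex subalgebra spanned by 1 and i.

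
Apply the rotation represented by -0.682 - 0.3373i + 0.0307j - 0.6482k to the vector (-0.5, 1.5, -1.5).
(-2.029, 0.216, -0.765)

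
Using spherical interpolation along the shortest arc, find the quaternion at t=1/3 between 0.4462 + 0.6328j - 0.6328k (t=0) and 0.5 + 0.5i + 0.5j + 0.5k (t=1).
0.5802 + 0.2225i + 0.7298j - 0.2849k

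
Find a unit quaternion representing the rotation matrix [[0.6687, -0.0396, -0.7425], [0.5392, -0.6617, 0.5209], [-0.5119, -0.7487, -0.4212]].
-0.3827 + 0.8294i + 0.1506j - 0.3781k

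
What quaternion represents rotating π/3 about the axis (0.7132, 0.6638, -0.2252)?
0.866 + 0.3566i + 0.3319j - 0.1126k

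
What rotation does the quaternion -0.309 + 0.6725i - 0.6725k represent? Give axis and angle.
axis = (√2/2, 0, -√2/2), θ = 216°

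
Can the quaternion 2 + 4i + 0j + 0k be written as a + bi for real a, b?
Yes. The quaternion 2 + 4i has j- and k-coefficients y = z = 0, so it lies in the complex subalgebra spanned by 1 and i.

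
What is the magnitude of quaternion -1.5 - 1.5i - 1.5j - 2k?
3.279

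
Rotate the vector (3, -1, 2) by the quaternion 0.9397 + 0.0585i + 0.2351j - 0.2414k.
(2.665, -2.602, 0.359)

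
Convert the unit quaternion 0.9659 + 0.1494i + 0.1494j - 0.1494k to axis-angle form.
axis = (√3/3, √3/3, -√3/3), θ = π/6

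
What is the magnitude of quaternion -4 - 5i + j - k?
√43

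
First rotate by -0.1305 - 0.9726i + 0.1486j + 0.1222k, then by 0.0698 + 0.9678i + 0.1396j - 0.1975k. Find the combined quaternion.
0.9356 - 0.1478i + 0.066j + 0.3139k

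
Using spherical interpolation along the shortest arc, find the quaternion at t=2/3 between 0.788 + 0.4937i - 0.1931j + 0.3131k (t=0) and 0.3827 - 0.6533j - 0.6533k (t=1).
0.6574 + 0.2196i - 0.6097j - 0.3845k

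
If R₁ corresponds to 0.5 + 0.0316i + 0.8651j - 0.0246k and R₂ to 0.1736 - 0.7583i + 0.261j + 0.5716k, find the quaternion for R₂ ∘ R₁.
-0.101 - 0.8746i + 0.2801j - 0.3827k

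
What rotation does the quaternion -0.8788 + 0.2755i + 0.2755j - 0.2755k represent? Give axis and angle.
axis = (√3/3, √3/3, -√3/3), θ = 303°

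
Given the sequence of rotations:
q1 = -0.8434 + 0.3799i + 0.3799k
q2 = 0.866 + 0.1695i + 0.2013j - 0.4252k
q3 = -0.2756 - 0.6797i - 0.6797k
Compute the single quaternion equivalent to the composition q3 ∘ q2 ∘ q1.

q2 · q1 = -0.6332 + 0.2625i - 0.3957j + 0.6111k
q3 · q2 · q1 = 0.7683 + 0.0891i + 0.346j + 0.5309k
0.7683 + 0.0891i + 0.346j + 0.5309k


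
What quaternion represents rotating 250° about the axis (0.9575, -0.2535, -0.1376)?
-0.5736 + 0.7843i - 0.2077j - 0.1127k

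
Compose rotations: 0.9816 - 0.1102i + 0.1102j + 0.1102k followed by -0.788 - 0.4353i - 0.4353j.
-0.7735 - 0.3884i - 0.4662j - 0.1828k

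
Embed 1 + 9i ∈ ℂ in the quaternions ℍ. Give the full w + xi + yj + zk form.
1 + 9i + 0j + 0k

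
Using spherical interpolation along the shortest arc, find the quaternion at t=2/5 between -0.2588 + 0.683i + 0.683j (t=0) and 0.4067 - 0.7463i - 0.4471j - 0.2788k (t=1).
-0.3244 + 0.7224i + 0.5999j + 0.1141k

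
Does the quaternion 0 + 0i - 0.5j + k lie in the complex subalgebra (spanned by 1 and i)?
No. The quaternion -0.5j + k has j-coefficient y = -0.5 and k-coefficient z = 1, not both zero, so it does not lie in the complex subalgebra spanned by 1 and i.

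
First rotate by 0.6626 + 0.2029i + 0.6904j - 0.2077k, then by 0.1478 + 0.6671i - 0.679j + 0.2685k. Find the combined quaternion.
0.4871 + 0.4277i - 0.1548j + 0.7455k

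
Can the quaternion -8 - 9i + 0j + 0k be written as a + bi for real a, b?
Yes. The quaternion -8 - 9i has j- and k-coefficients y = z = 0, so it lies in the complex subalgebra spanned by 1 and i.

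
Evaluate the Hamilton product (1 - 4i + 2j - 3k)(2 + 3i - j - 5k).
1 - 18i - 26j - 13k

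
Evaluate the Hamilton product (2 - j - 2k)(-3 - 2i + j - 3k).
-11 + i + 9j - 2k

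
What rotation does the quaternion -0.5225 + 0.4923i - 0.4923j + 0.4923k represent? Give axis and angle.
axis = (√3/3, -√3/3, √3/3), θ = 243°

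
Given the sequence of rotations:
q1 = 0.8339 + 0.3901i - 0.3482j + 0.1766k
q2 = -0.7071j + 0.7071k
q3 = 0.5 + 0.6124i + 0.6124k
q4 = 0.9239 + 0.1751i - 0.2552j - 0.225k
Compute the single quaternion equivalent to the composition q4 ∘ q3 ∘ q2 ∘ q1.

q2 · q1 = -0.3711 + 0.1213i - 0.3138j + 0.8655k
q3 · q2 · q1 = -0.7899 + 0.0256i - 0.6126j + 0.0133k
q4 · q3 · q2 · q1 = -0.8876 - 0.2559i - 0.3725j + 0.0893k
-0.8876 - 0.2559i - 0.3725j + 0.0893k


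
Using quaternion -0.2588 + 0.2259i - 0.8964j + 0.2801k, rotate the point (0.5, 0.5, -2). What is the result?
(-1.693, 0.866, 0.94)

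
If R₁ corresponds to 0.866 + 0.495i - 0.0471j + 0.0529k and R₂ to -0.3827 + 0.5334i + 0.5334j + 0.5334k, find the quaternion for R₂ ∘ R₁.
-0.5985 + 0.3258i + 0.7158j + 0.1525k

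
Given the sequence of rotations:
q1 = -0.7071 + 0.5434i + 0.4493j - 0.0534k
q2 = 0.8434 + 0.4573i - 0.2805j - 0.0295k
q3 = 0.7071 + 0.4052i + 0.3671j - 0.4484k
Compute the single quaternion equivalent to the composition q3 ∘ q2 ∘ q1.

q2 · q1 = -0.7204 + 0.1632i + 0.5857j + 0.3337k
q3 · q2 · q1 = -0.6409 + 0.2086i - 0.0587j + 0.7364k
-0.6409 + 0.2086i - 0.0587j + 0.7364k


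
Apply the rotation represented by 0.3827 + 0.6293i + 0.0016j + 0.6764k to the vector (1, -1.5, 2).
(2.564, 0.621, 0.54)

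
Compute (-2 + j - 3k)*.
-2 - j + 3k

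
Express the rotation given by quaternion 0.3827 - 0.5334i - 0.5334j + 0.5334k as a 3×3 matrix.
[[-0.1381, 0.1608, -0.9773], [0.9773, -0.1381, -0.1608], [-0.1608, -0.9773, -0.1381]]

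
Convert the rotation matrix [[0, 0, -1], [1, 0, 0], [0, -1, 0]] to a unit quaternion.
0.5 - 0.5i - 0.5j + 0.5k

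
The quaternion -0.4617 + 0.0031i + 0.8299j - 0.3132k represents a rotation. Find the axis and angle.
axis = (0.0035, 0.9356, -0.3531), θ = 235°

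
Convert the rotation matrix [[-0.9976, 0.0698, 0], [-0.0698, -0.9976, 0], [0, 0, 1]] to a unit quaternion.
-0.0349 + 0.9994k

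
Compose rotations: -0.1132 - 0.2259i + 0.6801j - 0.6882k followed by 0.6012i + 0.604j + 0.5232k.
0.0851 - 0.8396i + 0.2272j + 0.4861k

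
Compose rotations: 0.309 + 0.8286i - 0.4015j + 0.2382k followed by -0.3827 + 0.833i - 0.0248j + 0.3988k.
-0.9134 + 0.0945i + 0.278j - 0.2818k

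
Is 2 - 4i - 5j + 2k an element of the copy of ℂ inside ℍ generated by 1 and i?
No. The quaternion 2 - 4i - 5j + 2k has j-coefficient y = -5 and k-coefficient z = 2, not both zero, so it does not lie in the complex subalgebra spanned by 1 and i.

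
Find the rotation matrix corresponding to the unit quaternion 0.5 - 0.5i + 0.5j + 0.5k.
[[0, -1, 0], [0, 0, 1], [-1, 0, 0]]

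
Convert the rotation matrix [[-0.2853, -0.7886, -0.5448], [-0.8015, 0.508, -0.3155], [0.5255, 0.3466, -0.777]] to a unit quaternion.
-0.3338 - 0.4959i + 0.8016j + 0.0097k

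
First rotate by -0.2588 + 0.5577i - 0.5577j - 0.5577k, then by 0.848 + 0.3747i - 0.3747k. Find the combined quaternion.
-0.6374 + 0.167i - 0.4729j - 0.5849k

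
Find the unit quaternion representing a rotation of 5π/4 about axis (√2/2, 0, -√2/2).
-0.3827 + 0.6533i - 0.6533k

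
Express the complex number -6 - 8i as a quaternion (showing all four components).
-6 - 8i + 0j + 0k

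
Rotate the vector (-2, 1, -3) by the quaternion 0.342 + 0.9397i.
(-2, 1.162, 2.941)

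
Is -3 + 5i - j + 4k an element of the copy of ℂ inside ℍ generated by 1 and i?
No. The quaternion -3 + 5i - j + 4k has j-coefficient y = -1 and k-coefficient z = 4, not both zero, so it does not lie in the complex subalgebra spanned by 1 and i.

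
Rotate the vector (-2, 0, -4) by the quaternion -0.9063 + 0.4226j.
(1.778, 0, -4.103)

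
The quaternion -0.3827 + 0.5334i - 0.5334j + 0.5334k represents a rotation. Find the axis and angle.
axis = (√3/3, -√3/3, √3/3), θ = 5π/4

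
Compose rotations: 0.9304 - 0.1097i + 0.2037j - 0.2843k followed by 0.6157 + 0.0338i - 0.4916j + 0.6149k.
0.8515 - 0.0216i - 0.3898j + 0.35k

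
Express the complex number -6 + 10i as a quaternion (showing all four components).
-6 + 10i + 0j + 0k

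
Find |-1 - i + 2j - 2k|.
√10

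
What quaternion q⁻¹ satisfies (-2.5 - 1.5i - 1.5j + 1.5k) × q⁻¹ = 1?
-0.1923 + 0.1154i + 0.1154j - 0.1154k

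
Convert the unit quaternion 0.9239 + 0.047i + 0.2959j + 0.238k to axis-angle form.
axis = (0.1228, 0.7733, 0.622), θ = π/4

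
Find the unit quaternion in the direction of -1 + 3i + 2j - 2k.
-0.2357 + 0.7071i + 0.4714j - 0.4714k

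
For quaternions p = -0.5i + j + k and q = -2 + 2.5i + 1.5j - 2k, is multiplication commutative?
No: pq = 1.75 - 2.5i - 0.5j - 5.25k ≠ 1.75 + 4.5i - 3.5j + 1.25k = qp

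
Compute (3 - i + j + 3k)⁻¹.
0.15 + 0.05i - 0.05j - 0.15k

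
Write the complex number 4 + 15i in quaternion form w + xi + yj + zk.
4 + 15i + 0j + 0k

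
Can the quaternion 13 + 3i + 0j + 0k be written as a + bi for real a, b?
Yes. The quaternion 13 + 3i has j- and k-coefficients y = z = 0, so it lies in the complex subalgebra spanned by 1 and i.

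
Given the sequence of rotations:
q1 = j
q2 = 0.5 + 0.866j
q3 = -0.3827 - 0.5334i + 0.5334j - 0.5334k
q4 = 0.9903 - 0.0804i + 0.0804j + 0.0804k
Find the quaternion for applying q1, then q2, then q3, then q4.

q2 · q1 = -0.866 + 0.5j
q3 · q2 · q1 = 0.0647 + 0.7286i - 0.6533j + 0.1952k
q4 · q3 · q2 · q1 = 0.1595 + 0.7846i - 0.5675j + 0.1925k
0.1595 + 0.7846i - 0.5675j + 0.1925k


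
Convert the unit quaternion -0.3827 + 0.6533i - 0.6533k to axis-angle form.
axis = (√2/2, 0, -√2/2), θ = 5π/4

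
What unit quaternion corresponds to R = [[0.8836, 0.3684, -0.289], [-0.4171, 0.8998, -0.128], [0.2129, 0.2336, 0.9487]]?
0.9659 + 0.0936i - 0.1299j - 0.2033k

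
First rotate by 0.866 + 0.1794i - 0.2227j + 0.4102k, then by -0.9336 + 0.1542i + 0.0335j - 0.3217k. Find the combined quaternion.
-0.6967 - 0.0919i + 0.116j - 0.7019k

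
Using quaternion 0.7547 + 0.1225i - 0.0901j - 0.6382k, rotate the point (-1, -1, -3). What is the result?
(-0.233, 1.04, -3.141)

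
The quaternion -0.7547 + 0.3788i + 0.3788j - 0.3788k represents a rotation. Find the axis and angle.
axis = (√3/3, √3/3, -√3/3), θ = 278°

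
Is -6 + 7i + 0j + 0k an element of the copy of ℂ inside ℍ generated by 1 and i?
Yes. The quaternion -6 + 7i has j- and k-coefficients y = z = 0, so it lies in the complex subalgebra spanned by 1 and i.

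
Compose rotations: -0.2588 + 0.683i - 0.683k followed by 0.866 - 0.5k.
-0.5656 + 0.5915i - 0.3415j - 0.4621k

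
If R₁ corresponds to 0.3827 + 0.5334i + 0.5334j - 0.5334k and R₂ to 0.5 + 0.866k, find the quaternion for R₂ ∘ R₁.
0.6533 - 0.1952i + 0.7286j + 0.0647k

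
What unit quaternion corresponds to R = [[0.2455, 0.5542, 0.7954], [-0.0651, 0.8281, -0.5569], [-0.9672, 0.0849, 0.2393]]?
0.7604 + 0.211i + 0.5795j - 0.2036k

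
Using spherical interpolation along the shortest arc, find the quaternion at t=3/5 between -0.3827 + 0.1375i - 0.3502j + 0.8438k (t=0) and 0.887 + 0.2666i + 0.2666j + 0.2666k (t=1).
-0.8761 - 0.1273i - 0.39j + 0.2532k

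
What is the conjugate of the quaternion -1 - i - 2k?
-1 + i + 2k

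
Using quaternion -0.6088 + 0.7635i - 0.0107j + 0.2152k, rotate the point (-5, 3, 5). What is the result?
(-2.09, 5.242, -5.211)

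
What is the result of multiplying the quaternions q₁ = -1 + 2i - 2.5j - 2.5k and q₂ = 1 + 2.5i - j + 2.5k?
-2.25 - 9.25i - 12.75j - 0.75k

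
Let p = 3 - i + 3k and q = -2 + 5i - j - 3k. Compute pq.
8 + 20i + 9j - 14k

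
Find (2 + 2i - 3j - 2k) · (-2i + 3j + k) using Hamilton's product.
15 - i + 8j + 2k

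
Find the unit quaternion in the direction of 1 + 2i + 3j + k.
0.2582 + 0.5164i + 0.7746j + 0.2582k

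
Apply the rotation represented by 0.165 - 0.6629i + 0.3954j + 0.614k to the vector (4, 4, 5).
(-6.592, -0.296, -3.669)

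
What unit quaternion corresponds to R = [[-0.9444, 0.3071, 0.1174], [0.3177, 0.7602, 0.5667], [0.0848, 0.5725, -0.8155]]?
0.0087 + 0.1665i + 0.9381j + 0.3036k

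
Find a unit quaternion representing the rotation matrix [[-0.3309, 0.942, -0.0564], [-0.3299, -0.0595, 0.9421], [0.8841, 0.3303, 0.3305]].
-0.4848 + 0.3155i + 0.485j + 0.6559k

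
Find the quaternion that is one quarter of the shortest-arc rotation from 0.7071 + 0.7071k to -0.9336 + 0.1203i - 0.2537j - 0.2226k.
0.7931 - 0.0319i + 0.0673j + 0.6045k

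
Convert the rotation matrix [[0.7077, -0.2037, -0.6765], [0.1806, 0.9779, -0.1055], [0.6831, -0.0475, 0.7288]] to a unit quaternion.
0.9239 + 0.0157i - 0.3679j + 0.104k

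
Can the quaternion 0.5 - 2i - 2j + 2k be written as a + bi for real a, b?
No. The quaternion 0.5 - 2i - 2j + 2k has j-coefficient y = -2 and k-coefficient z = 2, not both zero, so it does not lie in the complex subalgebra spanned by 1 and i.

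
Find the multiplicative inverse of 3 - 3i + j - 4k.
0.0857 + 0.0857i - 0.0286j + 0.1143k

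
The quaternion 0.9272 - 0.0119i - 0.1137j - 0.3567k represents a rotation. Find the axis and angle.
axis = (-0.0318, -0.3035, -0.9523), θ = 44°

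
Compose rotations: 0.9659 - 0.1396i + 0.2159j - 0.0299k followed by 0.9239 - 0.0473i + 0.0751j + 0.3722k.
0.8807 - 0.2573i + 0.2186j + 0.3322k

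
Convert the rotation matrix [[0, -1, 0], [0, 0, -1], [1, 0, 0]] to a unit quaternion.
0.5 + 0.5i - 0.5j + 0.5k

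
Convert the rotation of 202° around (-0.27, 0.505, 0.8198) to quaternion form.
-0.1908 - 0.265i + 0.4957j + 0.8047k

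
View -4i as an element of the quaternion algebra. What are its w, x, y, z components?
0 - 4i + 0j + 0k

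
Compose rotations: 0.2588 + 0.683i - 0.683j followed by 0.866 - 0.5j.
-0.1174 + 0.5915i - 0.7209j + 0.3415k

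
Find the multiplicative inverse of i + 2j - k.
-0.1667i - 0.3333j + 0.1667k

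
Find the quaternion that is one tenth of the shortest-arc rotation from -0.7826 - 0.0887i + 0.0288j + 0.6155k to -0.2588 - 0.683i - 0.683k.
-0.7203 + 0.0116i + 0.0279j + 0.693k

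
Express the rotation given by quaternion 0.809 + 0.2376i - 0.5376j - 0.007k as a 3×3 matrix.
[[0.4219, -0.2441, -0.8732], [-0.2668, 0.887, -0.3769], [0.8665, 0.392, 0.3091]]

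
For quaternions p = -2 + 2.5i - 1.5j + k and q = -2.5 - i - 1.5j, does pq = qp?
No: pq = 5.25 - 2.75i + 5.75j - 7.75k ≠ 5.25 - 5.75i + 7.75j + 2.75k = qp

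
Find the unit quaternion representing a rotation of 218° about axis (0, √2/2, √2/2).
-0.3256 + 0.6686j + 0.6686k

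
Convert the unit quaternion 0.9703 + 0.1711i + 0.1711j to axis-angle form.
axis = (√2/2, √2/2, 0), θ = 28°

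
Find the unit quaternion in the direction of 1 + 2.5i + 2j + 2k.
0.2561 + 0.6402i + 0.5121j + 0.5121k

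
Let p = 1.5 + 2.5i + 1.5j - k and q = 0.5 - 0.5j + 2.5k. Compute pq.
4 + 4.5i - 6.25j + 2k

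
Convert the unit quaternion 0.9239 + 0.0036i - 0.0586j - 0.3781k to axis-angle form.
axis = (0.0094, -0.1532, -0.9882), θ = π/4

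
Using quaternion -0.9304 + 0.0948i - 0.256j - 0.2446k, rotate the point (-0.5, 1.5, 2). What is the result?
(-0.27, 1.694, 1.887)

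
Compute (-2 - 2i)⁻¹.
-0.25 + 0.25i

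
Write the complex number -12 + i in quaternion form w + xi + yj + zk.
-12 + i + 0j + 0k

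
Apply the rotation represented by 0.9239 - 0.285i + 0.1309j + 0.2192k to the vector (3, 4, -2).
(0.456, 2.789, -4.584)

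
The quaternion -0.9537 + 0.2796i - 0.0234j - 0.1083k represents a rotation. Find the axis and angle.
axis = (0.9297, -0.0778, -0.3601), θ = 325°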